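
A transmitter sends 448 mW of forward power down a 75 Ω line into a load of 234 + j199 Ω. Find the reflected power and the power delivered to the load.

|Γ| = |(159 + j199)/(309 + j199)| = 0.693
|Γ|² = 0.48
P_refl = |Γ|²·P_inc = 215 mW, P_del = (1 − |Γ|²)·P_inc = 233 mW

P_reflected ≈ 215 mW; P_delivered ≈ 233 mW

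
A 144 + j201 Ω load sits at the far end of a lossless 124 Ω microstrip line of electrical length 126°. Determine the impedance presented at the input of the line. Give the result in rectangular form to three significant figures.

tan(βl) = tan(126°) = -1.38
Z_in = Z_0·(Z_L + jZ_0·tanβl)/(Z_0 + jZ_L·tanβl)
     = 124·(144 + j30.3)/(401 − j198)

Z_in ≈ 32.1 + j25.3 Ω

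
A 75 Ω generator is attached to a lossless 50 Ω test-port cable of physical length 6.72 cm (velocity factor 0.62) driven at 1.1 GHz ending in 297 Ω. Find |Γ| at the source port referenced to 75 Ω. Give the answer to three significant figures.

|Γ| ≈ 0.705

λ = v/f = 0.62·c / 1.1 GHz = 0.169 m
βl = 2π·l/λ = 2π × 0.397 = 143°
tan(βl) = -0.752
Z_in = Z_0·(Z_L + jZ_0·tanβl)/(Z_0 + jZ_L·tanβl) = 22.2 + j61.6 Ω
Γ_s = (Z_in − Z_s)/(Z_in + Z_s) = (-52.8 + j61.6)/(97.2 + j61.6), |Γ_s| = 0.705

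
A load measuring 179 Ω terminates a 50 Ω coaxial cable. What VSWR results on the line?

VSWR ≈ 3.58

For a purely resistive load, VSWR = R_L/Z_0 or Z_0/R_L (whichever > 1) = 179/50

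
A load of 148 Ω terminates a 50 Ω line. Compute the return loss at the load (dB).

RL ≈ 6.11 dB

Γ = (148 − 50)/(148 + 50) = 0.495
RL = −20·log₁₀|Γ| = −20·log₁₀(0.495)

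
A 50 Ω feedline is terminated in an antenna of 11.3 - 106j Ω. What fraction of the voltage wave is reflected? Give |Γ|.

|Γ| ≈ 0.922

Γ = (Z_L − Z_0)/(Z_L + Z_0) = (-38.7 − j106)/(61.3 − j106)
|Γ| = 113/122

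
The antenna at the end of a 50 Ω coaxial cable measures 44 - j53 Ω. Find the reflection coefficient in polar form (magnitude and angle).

Γ ≈ 0.494 ∠ -67°

Γ = (Z_L − Z_0)/(Z_L + Z_0) = (-6 − j53)/(94 − j53)
|Γ| = 53.3/108 = 0.494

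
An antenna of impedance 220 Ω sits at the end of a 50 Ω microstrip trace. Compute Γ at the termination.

Γ = 0.63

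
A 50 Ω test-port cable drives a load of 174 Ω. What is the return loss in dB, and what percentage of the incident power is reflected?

RL ≈ 5.14 dB; 30.6% of incident power reflected

Γ = (174 − 50)/(174 + 50) = 0.554
RL = −20·log₁₀(0.554) = 5.14 dB
P_refl/P_inc = |Γ|² = 0.306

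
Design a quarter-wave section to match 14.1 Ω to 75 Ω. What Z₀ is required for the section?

Z_qwt ≈ 32.5 Ω

Z_qwt = √(Z_0·R_L) = √(75 × 14.1) = √1058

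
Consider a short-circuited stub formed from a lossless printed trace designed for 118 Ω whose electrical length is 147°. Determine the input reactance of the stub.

tan(βl) = -0.649
For a short-circuited stub, Z_in = jZ_0·tan(βl)

X_in ≈ -76.6 Ω (capacitive)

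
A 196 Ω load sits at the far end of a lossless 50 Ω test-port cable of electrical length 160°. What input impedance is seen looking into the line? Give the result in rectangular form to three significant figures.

Z_in ≈ 73.1 + j86.1 Ω

tan(βl) = tan(160°) = -0.364
Z_in = Z_0·(Z_L + jZ_0·tanβl)/(Z_0 + jZ_L·tanβl)
     = 50·(196 − j18.2)/(50 − j71.3)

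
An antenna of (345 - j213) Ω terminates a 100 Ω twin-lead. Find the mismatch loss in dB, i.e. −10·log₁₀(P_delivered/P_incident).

Γ = (245 − j213)/(445 − j213), |Γ| = 0.658
|Γ|² = 0.433, so P_del/P_inc = 1 − |Γ|² = 0.567
ML = −10·log₁₀(1 − |Γ|²)

mismatch loss ≈ 2.46 dB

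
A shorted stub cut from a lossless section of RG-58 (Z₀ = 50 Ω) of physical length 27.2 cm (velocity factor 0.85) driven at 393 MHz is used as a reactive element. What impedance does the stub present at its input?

λ = v/f = 0.85·c / 393 MHz = 0.649 m
βl = 2π·l/λ = 2π × 0.419 = 151°
tan(βl) = -0.556
For a shorted stub, Z_in = jZ_0·tan(βl)

Z_in ≈ −j27.8 Ω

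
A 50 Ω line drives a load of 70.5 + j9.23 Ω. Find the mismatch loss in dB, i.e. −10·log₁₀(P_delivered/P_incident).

mismatch loss ≈ 0.153 dB

Γ = (20.5 + j9.23)/(120.5 + j9.23), |Γ| = 0.186
|Γ|² = 0.0346, so P_del/P_inc = 1 − |Γ|² = 0.965
ML = −10·log₁₀(1 − |Γ|²)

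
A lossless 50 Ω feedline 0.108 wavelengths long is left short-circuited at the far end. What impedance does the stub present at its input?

βl = 2π × 0.108 = 38.9°
tan(βl) = 0.806
For a short-circuited stub, Z_in = jZ_0·tan(βl)

Z_in ≈ +j40.3 Ω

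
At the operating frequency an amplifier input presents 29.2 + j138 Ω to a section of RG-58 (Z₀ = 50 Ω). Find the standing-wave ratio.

VSWR ≈ 15.3

Γ = (Z_L − Z_0)/(Z_L + Z_0) = (-20.8 + j138)/(79.2 + j138)
|Γ| = 140/159 = 0.877
VSWR = (1 + |Γ|)/(1 − |Γ|) = 1.88/0.123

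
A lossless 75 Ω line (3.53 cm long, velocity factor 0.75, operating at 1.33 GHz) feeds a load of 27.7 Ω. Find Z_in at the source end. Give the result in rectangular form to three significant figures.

Z_in ≈ 143 + j83.1 Ω

λ = v/f = 0.75·c / 1.33 GHz = 0.169 m
βl = 2π·l/λ = 2π × 0.209 = 75.1°
tan(βl) = tan(75.1°) = 3.76
Z_in = Z_0·(Z_L + jZ_0·tanβl)/(Z_0 + jZ_L·tanβl)
     = 75·(27.7 + j282)/(75 + j104)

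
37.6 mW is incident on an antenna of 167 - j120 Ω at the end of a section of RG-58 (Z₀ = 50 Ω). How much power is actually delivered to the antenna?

P_delivered ≈ 20.4 mW

|Γ| = |(117 − j120)/(217 − j120)| = 0.676
|Γ|² = 0.457
P_refl = |Γ|²·P_inc = 17.2 mW, P_del = (1 − |Γ|²)·P_inc = 20.4 mW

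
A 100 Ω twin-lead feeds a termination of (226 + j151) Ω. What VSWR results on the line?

VSWR ≈ 3.42

Γ = (Z_L − Z_0)/(Z_L + Z_0) = (126 + j151)/(326 + j151)
|Γ| = 197/359 = 0.547
VSWR = (1 + |Γ|)/(1 − |Γ|) = 1.55/0.453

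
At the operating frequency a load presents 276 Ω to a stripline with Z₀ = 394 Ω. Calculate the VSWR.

VSWR ≈ 1.43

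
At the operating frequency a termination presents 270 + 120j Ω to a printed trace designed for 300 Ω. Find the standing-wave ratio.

VSWR ≈ 1.54

Γ = (Z_L − Z_0)/(Z_L + Z_0) = (-30 + j120)/(570 + j120)
|Γ| = 124/582 = 0.212
VSWR = (1 + |Γ|)/(1 − |Γ|) = 1.21/0.788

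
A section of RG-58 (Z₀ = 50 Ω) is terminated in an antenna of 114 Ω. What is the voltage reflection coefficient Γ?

Γ = 0.39

Γ = (Z_L − Z_0)/(Z_L + Z_0) = (114 − 50)/(114 + 50) = 64/164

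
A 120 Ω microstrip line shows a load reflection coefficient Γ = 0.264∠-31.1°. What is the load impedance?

Z_L ≈ 181 − j53 Ω

Z_L = Z_0·(1 + Γ)/(1 − Γ) = 120·(1.23 − j0.136)/(0.774 + j0.136)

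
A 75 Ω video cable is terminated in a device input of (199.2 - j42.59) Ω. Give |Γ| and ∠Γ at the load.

Γ = (Z_L − Z_0)/(Z_L + Z_0) = (124.2 − j42.59)/(274.2 − j42.59)
|Γ| = 131/277 = 0.473

Γ ≈ 0.473 ∠ -10.1°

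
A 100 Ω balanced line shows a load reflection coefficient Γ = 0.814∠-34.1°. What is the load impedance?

Z_L = Z_0·(1 + Γ)/(1 − Γ) = 100·(1.67 − j0.456)/(0.326 + j0.456)

Z_L ≈ 107 − j290 Ω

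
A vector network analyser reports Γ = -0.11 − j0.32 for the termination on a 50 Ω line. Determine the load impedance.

Z_L ≈ 33.2 − j24 Ω

Z_L = Z_0·(1 + Γ)/(1 − Γ) = 50·(0.89 − j0.32)/(1.11 + j0.32)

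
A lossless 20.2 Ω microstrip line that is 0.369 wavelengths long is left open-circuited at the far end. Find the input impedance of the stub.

Z_in ≈ +j18.7 Ω

βl = 2π × 0.369 = 133°
tan(βl) = -1.08
For an open-circuited stub, Z_in = −jZ_0·cot(βl) = −jZ_0/tan(βl)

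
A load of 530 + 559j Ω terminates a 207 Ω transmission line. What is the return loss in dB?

RL ≈ 3.12 dB

Γ = (323 + j559)/(737 + j559), |Γ| = 0.698
RL = −20·log₁₀|Γ| = −20·log₁₀(0.698)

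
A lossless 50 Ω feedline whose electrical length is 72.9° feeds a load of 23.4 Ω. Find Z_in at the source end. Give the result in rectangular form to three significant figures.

tan(βl) = tan(72.9°) = 3.25
Z_in = Z_0·(Z_L + jZ_0·tanβl)/(Z_0 + jZ_L·tanβl)
     = 50·(23.4 + j163)/(50 + j76.1)

Z_in ≈ 81.7 + j38.3 Ω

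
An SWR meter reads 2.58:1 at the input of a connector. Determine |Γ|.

|Γ| ≈ 0.441

|Γ| = (S − 1)/(S + 1) = (2.58 − 1)/(2.58 + 1) = 1.58/3.58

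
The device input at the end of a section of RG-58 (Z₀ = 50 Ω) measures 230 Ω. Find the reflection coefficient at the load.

Γ = 0.643

Γ = (Z_L − Z_0)/(Z_L + Z_0) = (230 − 50)/(230 + 50) = 180/280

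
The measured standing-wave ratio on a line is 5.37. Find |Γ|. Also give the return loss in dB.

|Γ| = (S − 1)/(S + 1) = (5.37 − 1)/(5.37 + 1) = 4.37/6.37
RL = −20·log₁₀|Γ| = −20·log₁₀(0.686)

|Γ| ≈ 0.686; return loss ≈ 3.27 dB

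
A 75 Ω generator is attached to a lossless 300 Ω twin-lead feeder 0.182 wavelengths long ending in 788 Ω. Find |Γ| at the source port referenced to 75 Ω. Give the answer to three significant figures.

βl = 2π × 0.182 = 65.5°
tan(βl) = 2.2
Z_in = Z_0·(Z_L + jZ_0·tanβl)/(Z_0 + jZ_L·tanβl) = 134 − j113 Ω
Γ_s = (Z_in − Z_s)/(Z_in + Z_s) = (58.9 − j113)/(209 − j113), |Γ_s| = 0.538

|Γ| ≈ 0.538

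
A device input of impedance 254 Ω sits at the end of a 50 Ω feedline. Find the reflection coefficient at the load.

Γ = 0.671

Γ = (Z_L − Z_0)/(Z_L + Z_0) = (254 − 50)/(254 + 50) = 204/304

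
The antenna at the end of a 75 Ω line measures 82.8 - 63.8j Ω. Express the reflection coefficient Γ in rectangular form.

Γ ≈ 0.183 − j0.33

Γ = (Z_L − Z_0)/(Z_L + Z_0) = (7.8 − j63.8)/(157.8 − j63.8)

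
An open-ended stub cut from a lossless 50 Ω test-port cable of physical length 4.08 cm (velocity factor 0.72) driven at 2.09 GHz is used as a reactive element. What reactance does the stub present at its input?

λ = v/f = 0.72·c / 2.09 GHz = 0.103 m
βl = 2π·l/λ = 2π × 0.395 = 142°
tan(βl) = -0.778
For an open-ended stub, Z_in = −jZ_0·cot(βl) = −jZ_0/tan(βl)

X_in ≈ 64.3 Ω (inductive)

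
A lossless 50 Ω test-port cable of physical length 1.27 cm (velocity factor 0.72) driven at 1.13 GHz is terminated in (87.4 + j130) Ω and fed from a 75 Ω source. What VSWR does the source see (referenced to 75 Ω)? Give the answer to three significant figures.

λ = v/f = 0.72·c / 1.13 GHz = 0.191 m
βl = 2π·l/λ = 2π × 0.0664 = 23.9°
tan(βl) = 0.444
Z_in = Z_0·(Z_L + jZ_0·tanβl)/(Z_0 + jZ_L·tanβl) = 167 − j146 Ω
Γ_s = (Z_in − Z_s)/(Z_in + Z_s) = (92.5 − j146)/(242 − j146), |Γ_s| = 0.61
VSWR = (1 + |Γ_s|)/(1 − |Γ_s|)

VSWR ≈ 4.13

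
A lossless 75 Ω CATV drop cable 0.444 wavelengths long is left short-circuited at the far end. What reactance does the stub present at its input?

βl = 2π × 0.444 = 160°
tan(βl) = -0.367
For a short-circuited stub, Z_in = jZ_0·tan(βl)

X_in ≈ -27.5 Ω (capacitive)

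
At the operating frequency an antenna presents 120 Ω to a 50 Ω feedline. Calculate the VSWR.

For a purely resistive load, VSWR = R_L/Z_0 or Z_0/R_L (whichever > 1) = 120/50

VSWR ≈ 2.4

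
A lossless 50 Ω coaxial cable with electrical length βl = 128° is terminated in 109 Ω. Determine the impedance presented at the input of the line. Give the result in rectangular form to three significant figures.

Z_in ≈ 32.7 + j27.3 Ω

tan(βl) = tan(128°) = -1.28
Z_in = Z_0·(Z_L + jZ_0·tanβl)/(Z_0 + jZ_L·tanβl)
     = 50·(109 − j64)/(50 − j140)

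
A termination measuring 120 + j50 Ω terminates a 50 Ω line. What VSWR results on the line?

Γ = (Z_L − Z_0)/(Z_L + Z_0) = (70 + j50)/(170 + j50)
|Γ| = 86/177 = 0.485
VSWR = (1 + |Γ|)/(1 − |Γ|) = 1.49/0.515

VSWR ≈ 2.89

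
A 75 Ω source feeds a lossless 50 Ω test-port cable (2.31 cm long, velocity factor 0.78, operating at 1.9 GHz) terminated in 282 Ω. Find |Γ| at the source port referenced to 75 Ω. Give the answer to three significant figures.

|Γ| ≈ 0.772

λ = v/f = 0.78·c / 1.9 GHz = 0.123 m
βl = 2π·l/λ = 2π × 0.188 = 67.5°
tan(βl) = 2.42
Z_in = Z_0·(Z_L + jZ_0·tanβl)/(Z_0 + jZ_L·tanβl) = 10.3 − j19.9 Ω
Γ_s = (Z_in − Z_s)/(Z_in + Z_s) = (-64.7 − j19.9)/(85.3 − j19.9), |Γ_s| = 0.772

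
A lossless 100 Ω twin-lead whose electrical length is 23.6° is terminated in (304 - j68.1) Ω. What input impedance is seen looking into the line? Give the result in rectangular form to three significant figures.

tan(βl) = tan(23.6°) = 0.437
Z_in = Z_0·(Z_L + jZ_0·tanβl)/(Z_0 + jZ_L·tanβl)
     = 100·(304 − j24.4)/(130 + j133)

Z_in ≈ 105 − j126 Ω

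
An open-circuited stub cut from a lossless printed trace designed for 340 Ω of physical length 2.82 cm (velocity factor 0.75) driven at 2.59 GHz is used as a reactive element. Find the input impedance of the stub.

λ = v/f = 0.75·c / 2.59 GHz = 0.0869 m
βl = 2π·l/λ = 2π × 0.325 = 117°
tan(βl) = -1.97
For an open-circuited stub, Z_in = −jZ_0·cot(βl) = −jZ_0/tan(βl)

Z_in ≈ +j172 Ω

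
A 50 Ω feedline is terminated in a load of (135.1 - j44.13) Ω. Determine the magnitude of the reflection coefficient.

|Γ| ≈ 0.504

Γ = (Z_L − Z_0)/(Z_L + Z_0) = (85.1 − j44.13)/(185.1 − j44.13)
|Γ| = 95.9/190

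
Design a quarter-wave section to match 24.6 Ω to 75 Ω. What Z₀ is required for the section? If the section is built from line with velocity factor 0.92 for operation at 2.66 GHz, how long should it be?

Z_qwt = √(Z_0·R_L) = √(75 × 24.6) = √1845
λ = 0.92·c/f = 0.104 m, so l = λ/4 = 0.0259 m

Z_qwt ≈ 43 Ω; length ≈ 2.59 cm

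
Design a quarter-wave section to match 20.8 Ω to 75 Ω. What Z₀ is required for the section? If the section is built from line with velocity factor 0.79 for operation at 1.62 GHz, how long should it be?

Z_qwt = √(Z_0·R_L) = √(75 × 20.8) = √1560
λ = 0.79·c/f = 0.146 m, so l = λ/4 = 0.0366 m

Z_qwt ≈ 39.5 Ω; length ≈ 3.66 cm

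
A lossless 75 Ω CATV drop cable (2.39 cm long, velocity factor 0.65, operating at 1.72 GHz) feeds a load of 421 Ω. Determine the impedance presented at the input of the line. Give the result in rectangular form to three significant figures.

Z_in ≈ 14.2 − j18.2 Ω

λ = v/f = 0.65·c / 1.72 GHz = 0.113 m
βl = 2π·l/λ = 2π × 0.211 = 75.9°
tan(βl) = tan(75.9°) = 3.98
Z_in = Z_0·(Z_L + jZ_0·tanβl)/(Z_0 + jZ_L·tanβl)
     = 75·(421 + j298)/(75 + j1680)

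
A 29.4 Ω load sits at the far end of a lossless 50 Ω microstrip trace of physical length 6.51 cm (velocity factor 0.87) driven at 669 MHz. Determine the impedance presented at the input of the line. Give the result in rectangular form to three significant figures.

λ = v/f = 0.87·c / 669 MHz = 0.39 m
βl = 2π·l/λ = 2π × 0.167 = 60.1°
tan(βl) = tan(60.1°) = 1.74
Z_in = Z_0·(Z_L + jZ_0·tanβl)/(Z_0 + jZ_L·tanβl)
     = 50·(29.4 + j86.9)/(50 + j51.1)

Z_in ≈ 57.8 + j27.8 Ω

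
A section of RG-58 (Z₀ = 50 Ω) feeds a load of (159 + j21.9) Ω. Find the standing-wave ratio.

Γ = (Z_L − Z_0)/(Z_L + Z_0) = (109 + j21.9)/(209 + j21.9)
|Γ| = 111/210 = 0.529
VSWR = (1 + |Γ|)/(1 − |Γ|) = 1.53/0.471

VSWR ≈ 3.25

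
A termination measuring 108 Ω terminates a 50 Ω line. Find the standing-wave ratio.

Γ = (108 − 50)/(108 + 50) = 0.367
VSWR = (1 + 0.367)/(1 − 0.367)

VSWR ≈ 2.16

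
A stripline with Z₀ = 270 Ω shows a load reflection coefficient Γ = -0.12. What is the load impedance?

Z_L ≈ 212 Ω

Z_L = Z_0·(1 + Γ)/(1 − Γ) = 270·(0.88)/(1.12)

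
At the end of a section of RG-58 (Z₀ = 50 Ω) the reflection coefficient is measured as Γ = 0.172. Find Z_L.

Z_L ≈ 70.8 Ω

Z_L = Z_0·(1 + Γ)/(1 − Γ) = 50·(1.17)/(0.828)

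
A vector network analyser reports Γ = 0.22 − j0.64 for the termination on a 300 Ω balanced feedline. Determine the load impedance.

Z_L = Z_0·(1 + Γ)/(1 − Γ) = 300·(1.22 − j0.64)/(0.78 + j0.64)

Z_L ≈ 160 − j377 Ω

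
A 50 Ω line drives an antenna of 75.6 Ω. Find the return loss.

RL ≈ 13.8 dB

Γ = (75.6 − 50)/(75.6 + 50) = 0.204
RL = −20·log₁₀|Γ| = −20·log₁₀(0.204)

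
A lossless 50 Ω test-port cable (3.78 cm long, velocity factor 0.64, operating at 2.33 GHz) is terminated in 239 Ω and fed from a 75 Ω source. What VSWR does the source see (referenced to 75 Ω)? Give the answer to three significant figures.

VSWR ≈ 3.46

λ = v/f = 0.64·c / 2.33 GHz = 0.0824 m
βl = 2π·l/λ = 2π × 0.459 = 165°
tan(βl) = -0.265
Z_in = Z_0·(Z_L + jZ_0·tanβl)/(Z_0 + jZ_L·tanβl) = 98.1 + j111 Ω
Γ_s = (Z_in − Z_s)/(Z_in + Z_s) = (23.1 + j111)/(173 + j111), |Γ_s| = 0.552
VSWR = (1 + |Γ_s|)/(1 − |Γ_s|)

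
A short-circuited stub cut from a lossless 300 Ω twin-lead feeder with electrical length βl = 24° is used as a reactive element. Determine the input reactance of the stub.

tan(βl) = 0.445
For a short-circuited stub, Z_in = jZ_0·tan(βl)

X_in ≈ 134 Ω (inductive)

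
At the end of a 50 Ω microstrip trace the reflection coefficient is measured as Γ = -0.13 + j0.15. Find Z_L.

Z_L = Z_0·(1 + Γ)/(1 − Γ) = 50·(0.87 + j0.15)/(1.13 − j0.15)

Z_L ≈ 37 + j11.5 Ω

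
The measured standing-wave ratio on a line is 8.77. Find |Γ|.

|Γ| ≈ 0.795

|Γ| = (S − 1)/(S + 1) = (8.77 − 1)/(8.77 + 1) = 7.77/9.77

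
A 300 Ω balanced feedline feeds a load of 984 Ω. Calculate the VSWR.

VSWR ≈ 3.28

For a purely resistive load, VSWR = R_L/Z_0 or Z_0/R_L (whichever > 1) = 984/300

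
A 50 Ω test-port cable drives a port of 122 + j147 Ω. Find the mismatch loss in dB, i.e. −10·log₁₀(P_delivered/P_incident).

mismatch loss ≈ 3.22 dB

Γ = (72 + j147)/(172 + j147), |Γ| = 0.723
|Γ|² = 0.523, so P_del/P_inc = 1 − |Γ|² = 0.477
ML = −10·log₁₀(1 − |Γ|²)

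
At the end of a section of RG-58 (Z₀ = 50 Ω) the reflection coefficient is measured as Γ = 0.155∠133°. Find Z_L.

Z_L ≈ 39.5 + j9.18 Ω

Z_L = Z_0·(1 + Γ)/(1 − Γ) = 50·(0.894 + j0.113)/(1.11 − j0.113)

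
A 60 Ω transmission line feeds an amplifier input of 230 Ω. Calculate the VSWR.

Γ = (230 − 60)/(230 + 60) = 0.586
VSWR = (1 + 0.586)/(1 − 0.586)

VSWR ≈ 3.83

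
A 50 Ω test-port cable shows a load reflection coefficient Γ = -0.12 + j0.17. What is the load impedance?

Z_L ≈ 37.3 + j13.2 Ω

Z_L = Z_0·(1 + Γ)/(1 − Γ) = 50·(0.88 + j0.17)/(1.12 − j0.17)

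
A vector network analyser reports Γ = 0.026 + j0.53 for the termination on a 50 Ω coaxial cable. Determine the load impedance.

Z_L = Z_0·(1 + Γ)/(1 − Γ) = 50·(1.03 + j0.53)/(0.974 − j0.53)

Z_L ≈ 29.2 + j43.1 Ω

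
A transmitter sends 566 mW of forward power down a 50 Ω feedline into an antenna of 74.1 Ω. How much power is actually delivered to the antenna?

Γ = (74.1 − 50)/(74.1 + 50) = 0.194
|Γ|² = 0.0377
P_refl = |Γ|²·P_inc = 21.3 mW, P_del = (1 − |Γ|²)·P_inc = 545 mW

P_delivered ≈ 545 mW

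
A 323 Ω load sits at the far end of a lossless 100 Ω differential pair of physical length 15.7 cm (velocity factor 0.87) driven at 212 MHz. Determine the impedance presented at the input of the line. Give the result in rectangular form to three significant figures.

λ = v/f = 0.87·c / 212 MHz = 1.23 m
βl = 2π·l/λ = 2π × 0.128 = 45.9°
tan(βl) = tan(45.9°) = 1.03
Z_in = Z_0·(Z_L + jZ_0·tanβl)/(Z_0 + jZ_L·tanβl)
     = 100·(323 + j103)/(100 + j333)

Z_in ≈ 55.1 − j80.4 Ω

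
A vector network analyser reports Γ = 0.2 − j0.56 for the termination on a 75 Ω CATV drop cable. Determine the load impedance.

Z_L = Z_0·(1 + Γ)/(1 − Γ) = 75·(1.2 − j0.56)/(0.8 + j0.56)

Z_L ≈ 50.8 − j88.1 Ω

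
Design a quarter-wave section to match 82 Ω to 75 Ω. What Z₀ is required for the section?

Z_qwt = √(Z_0·R_L) = √(75 × 82) = √6150

Z_qwt ≈ 78.4 Ω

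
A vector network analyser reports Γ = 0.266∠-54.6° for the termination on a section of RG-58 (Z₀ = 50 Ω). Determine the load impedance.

Z_L = Z_0·(1 + Γ)/(1 − Γ) = 50·(1.15 − j0.217)/(0.846 + j0.217)

Z_L ≈ 60.9 − j28.4 Ω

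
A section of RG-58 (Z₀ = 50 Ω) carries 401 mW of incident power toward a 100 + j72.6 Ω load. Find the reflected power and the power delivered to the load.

P_reflected ≈ 112 mW; P_delivered ≈ 289 mW

|Γ| = |(50 + j72.6)/(150 + j72.6)| = 0.529
|Γ|² = 0.28
P_refl = |Γ|²·P_inc = 112 mW, P_del = (1 − |Γ|²)·P_inc = 289 mW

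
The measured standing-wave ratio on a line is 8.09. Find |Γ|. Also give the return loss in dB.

|Γ| ≈ 0.78; return loss ≈ 2.16 dB

|Γ| = (S − 1)/(S + 1) = (8.09 − 1)/(8.09 + 1) = 7.09/9.09
RL = −20·log₁₀|Γ| = −20·log₁₀(0.78)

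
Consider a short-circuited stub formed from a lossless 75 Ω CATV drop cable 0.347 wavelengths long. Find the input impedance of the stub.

βl = 2π × 0.347 = 125°
tan(βl) = -1.43
For a short-circuited stub, Z_in = jZ_0·tan(βl)

Z_in ≈ −j107 Ω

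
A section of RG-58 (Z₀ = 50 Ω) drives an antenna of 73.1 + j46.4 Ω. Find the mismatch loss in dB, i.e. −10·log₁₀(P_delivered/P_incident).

Γ = (23.1 + j46.4)/(123.1 + j46.4), |Γ| = 0.394
|Γ|² = 0.155, so P_del/P_inc = 1 − |Γ|² = 0.845
ML = −10·log₁₀(1 − |Γ|²)

mismatch loss ≈ 0.733 dB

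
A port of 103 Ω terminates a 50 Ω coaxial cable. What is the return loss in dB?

Γ = (103 − 50)/(103 + 50) = 0.346
RL = −20·log₁₀|Γ| = −20·log₁₀(0.346)

RL ≈ 9.21 dB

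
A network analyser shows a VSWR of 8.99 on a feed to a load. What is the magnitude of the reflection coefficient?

|Γ| = (S − 1)/(S + 1) = (8.99 − 1)/(8.99 + 1) = 7.99/9.99

|Γ| ≈ 0.8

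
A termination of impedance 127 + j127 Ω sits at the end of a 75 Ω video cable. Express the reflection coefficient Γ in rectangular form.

Γ ≈ 0.468 + j0.335

Γ = (Z_L − Z_0)/(Z_L + Z_0) = (52 + j127)/(202 + j127)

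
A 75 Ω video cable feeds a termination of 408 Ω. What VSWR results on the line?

For a purely resistive load, VSWR = R_L/Z_0 or Z_0/R_L (whichever > 1) = 408/75

VSWR ≈ 5.44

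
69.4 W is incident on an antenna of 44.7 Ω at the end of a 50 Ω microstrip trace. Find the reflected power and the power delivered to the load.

P_reflected ≈ 0.217 W; P_delivered ≈ 69.2 W

Γ = (44.7 − 50)/(44.7 + 50) = -0.056
|Γ|² = 0.00313
P_refl = |Γ|²·P_inc = 0.217 W, P_del = (1 − |Γ|²)·P_inc = 69.2 W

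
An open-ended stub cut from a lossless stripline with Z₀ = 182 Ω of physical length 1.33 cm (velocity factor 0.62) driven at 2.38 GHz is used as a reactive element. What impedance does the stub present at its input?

λ = v/f = 0.62·c / 2.38 GHz = 0.0782 m
βl = 2π·l/λ = 2π × 0.17 = 61.3°
tan(βl) = 1.82
For an open-ended stub, Z_in = −jZ_0·cot(βl) = −jZ_0/tan(βl)

Z_in ≈ −j99.8 Ω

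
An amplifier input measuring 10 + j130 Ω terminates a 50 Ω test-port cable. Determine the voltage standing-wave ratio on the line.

Γ = (Z_L − Z_0)/(Z_L + Z_0) = (-40 + j130)/(60 + j130)
|Γ| = 136/143 = 0.95
VSWR = (1 + |Γ|)/(1 − |Γ|) = 1.95/0.05

VSWR ≈ 39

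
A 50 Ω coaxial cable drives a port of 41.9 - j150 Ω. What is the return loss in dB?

RL ≈ 1.37 dB

Γ = (-8.1 − j150)/(91.9 − j150), |Γ| = 0.854
RL = −20·log₁₀|Γ| = −20·log₁₀(0.854)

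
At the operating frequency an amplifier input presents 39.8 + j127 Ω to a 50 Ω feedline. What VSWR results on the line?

Γ = (Z_L − Z_0)/(Z_L + Z_0) = (-10.2 + j127)/(89.8 + j127)
|Γ| = 127/156 = 0.819
VSWR = (1 + |Γ|)/(1 − |Γ|) = 1.82/0.181

VSWR ≈ 10.1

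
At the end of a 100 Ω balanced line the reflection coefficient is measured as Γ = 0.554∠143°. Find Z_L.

Z_L = Z_0·(1 + Γ)/(1 − Γ) = 100·(0.558 + j0.333)/(1.44 − j0.333)

Z_L ≈ 31.6 + j30.4 Ω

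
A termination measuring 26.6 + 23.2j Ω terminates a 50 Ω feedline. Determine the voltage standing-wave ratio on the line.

Γ = (Z_L − Z_0)/(Z_L + Z_0) = (-23.4 + j23.2)/(76.6 + j23.2)
|Γ| = 33/80 = 0.412
VSWR = (1 + |Γ|)/(1 − |Γ|) = 1.41/0.588

VSWR ≈ 2.4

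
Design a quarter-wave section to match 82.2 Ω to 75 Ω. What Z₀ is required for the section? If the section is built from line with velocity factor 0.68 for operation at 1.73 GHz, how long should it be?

Z_qwt = √(Z_0·R_L) = √(75 × 82.2) = √6165
λ = 0.68·c/f = 0.118 m, so l = λ/4 = 0.0295 m

Z_qwt ≈ 78.5 Ω; length ≈ 2.95 cm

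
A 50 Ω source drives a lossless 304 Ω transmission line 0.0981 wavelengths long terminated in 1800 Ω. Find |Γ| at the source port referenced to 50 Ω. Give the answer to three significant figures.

|Γ| ≈ 0.922

βl = 2π × 0.0981 = 35.3°
tan(βl) = 0.708
Z_in = Z_0·(Z_L + jZ_0·tanβl)/(Z_0 + jZ_L·tanβl) = 145 − j394 Ω
Γ_s = (Z_in − Z_s)/(Z_in + Z_s) = (95.4 − j394)/(195 − j394), |Γ_s| = 0.922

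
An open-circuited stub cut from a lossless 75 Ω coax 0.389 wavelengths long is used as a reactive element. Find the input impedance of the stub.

Z_in ≈ +j89.5 Ω

βl = 2π × 0.389 = 140°
tan(βl) = -0.838
For an open-circuited stub, Z_in = −jZ_0·cot(βl) = −jZ_0/tan(βl)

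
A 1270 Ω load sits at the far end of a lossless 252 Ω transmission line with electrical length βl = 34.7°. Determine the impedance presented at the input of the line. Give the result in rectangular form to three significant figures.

tan(βl) = tan(34.7°) = 0.692
Z_in = Z_0·(Z_L + jZ_0·tanβl)/(Z_0 + jZ_L·tanβl)
     = 252·(1270 + j174)/(252 + j879)

Z_in ≈ 143 − j323 Ω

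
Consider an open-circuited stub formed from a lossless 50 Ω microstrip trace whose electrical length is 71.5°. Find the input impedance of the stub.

tan(βl) = 2.99
For an open-circuited stub, Z_in = −jZ_0·cot(βl) = −jZ_0/tan(βl)

Z_in ≈ −j16.7 Ω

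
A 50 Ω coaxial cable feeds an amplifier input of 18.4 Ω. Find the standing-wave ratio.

VSWR ≈ 2.72

Γ = (18.4 − 50)/(18.4 + 50) = -0.462
VSWR = (1 + 0.462)/(1 − 0.462)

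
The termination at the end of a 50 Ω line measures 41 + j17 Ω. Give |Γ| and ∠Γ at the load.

Γ = (Z_L − Z_0)/(Z_L + Z_0) = (-9 + j17)/(91 + j17)
|Γ| = 19.2/92.6 = 0.208

Γ ≈ 0.208 ∠ 107°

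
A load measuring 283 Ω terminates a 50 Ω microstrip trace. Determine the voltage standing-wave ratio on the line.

VSWR ≈ 5.66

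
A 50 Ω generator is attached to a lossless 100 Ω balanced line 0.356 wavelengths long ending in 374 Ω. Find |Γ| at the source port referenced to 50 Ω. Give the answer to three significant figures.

|Γ| ≈ 0.612

βl = 2π × 0.356 = 128°
tan(βl) = -1.27
Z_in = Z_0·(Z_L + jZ_0·tanβl)/(Z_0 + jZ_L·tanβl) = 41.4 + j69.9 Ω
Γ_s = (Z_in − Z_s)/(Z_in + Z_s) = (-8.58 + j69.9)/(91.4 + j69.9), |Γ_s| = 0.612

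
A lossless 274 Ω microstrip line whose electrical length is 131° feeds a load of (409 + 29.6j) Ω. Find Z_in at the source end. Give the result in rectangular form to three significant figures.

Z_in ≈ 226 + j90.5 Ω

tan(βl) = tan(131°) = -1.15
Z_in = Z_0·(Z_L + jZ_0·tanβl)/(Z_0 + jZ_L·tanβl)
     = 274·(409 − j286)/(308 − j471)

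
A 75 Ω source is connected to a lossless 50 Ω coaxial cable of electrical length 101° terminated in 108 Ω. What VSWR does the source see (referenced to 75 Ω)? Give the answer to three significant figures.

VSWR ≈ 3.18

tan(βl) = -5.14
Z_in = Z_0·(Z_L + jZ_0·tanβl)/(Z_0 + jZ_L·tanβl) = 23.8 + j7.57 Ω
Γ_s = (Z_in − Z_s)/(Z_in + Z_s) = (-51.2 + j7.57)/(98.8 + j7.57), |Γ_s| = 0.522
VSWR = (1 + |Γ_s|)/(1 − |Γ_s|)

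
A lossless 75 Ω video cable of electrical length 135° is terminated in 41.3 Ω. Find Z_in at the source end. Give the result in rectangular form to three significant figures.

tan(βl) = tan(135°) = -1
Z_in = Z_0·(Z_L + jZ_0·tanβl)/(Z_0 + jZ_L·tanβl)
     = 75·(41.3 − j75)/(75 − j41.3)

Z_in ≈ 63.4 − j40.1 Ω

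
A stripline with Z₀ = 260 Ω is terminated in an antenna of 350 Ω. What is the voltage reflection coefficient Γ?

Γ = 0.148

Γ = (Z_L − Z_0)/(Z_L + Z_0) = (350 − 260)/(350 + 260) = 90/610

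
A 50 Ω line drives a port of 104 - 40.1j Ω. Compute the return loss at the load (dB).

RL ≈ 7.48 dB

Γ = (54 − j40.1)/(154 − j40.1), |Γ| = 0.423
RL = −20·log₁₀|Γ| = −20·log₁₀(0.423)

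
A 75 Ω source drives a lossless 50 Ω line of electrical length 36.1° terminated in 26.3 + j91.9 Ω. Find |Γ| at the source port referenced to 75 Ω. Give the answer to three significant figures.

tan(βl) = 0.729
Z_in = Z_0·(Z_L + jZ_0·tanβl)/(Z_0 + jZ_L·tanβl) = 153 − j205 Ω
Γ_s = (Z_in − Z_s)/(Z_in + Z_s) = (78.2 − j205)/(228 − j205), |Γ_s| = 0.714

|Γ| ≈ 0.714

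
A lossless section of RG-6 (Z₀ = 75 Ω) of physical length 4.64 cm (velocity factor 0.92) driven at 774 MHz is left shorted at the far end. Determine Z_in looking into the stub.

λ = v/f = 0.92·c / 774 MHz = 0.357 m
βl = 2π·l/λ = 2π × 0.13 = 46.8°
tan(βl) = 1.07
For a shorted stub, Z_in = jZ_0·tan(βl)

Z_in ≈ +j80 Ω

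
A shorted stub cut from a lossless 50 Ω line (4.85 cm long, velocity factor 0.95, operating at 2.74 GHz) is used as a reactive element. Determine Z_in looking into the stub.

λ = v/f = 0.95·c / 2.74 GHz = 0.104 m
βl = 2π·l/λ = 2π × 0.466 = 168°
tan(βl) = -0.215
For a shorted stub, Z_in = jZ_0·tan(βl)

Z_in ≈ −j10.8 Ω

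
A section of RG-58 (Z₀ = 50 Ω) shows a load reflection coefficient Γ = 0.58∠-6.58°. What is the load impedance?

Z_L ≈ 180 − j36.1 Ω

Z_L = Z_0·(1 + Γ)/(1 − Γ) = 50·(1.58 − j0.0665)/(0.424 + j0.0665)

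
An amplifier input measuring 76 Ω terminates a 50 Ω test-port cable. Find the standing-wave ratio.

VSWR ≈ 1.52

For a purely resistive load, VSWR = R_L/Z_0 or Z_0/R_L (whichever > 1) = 76/50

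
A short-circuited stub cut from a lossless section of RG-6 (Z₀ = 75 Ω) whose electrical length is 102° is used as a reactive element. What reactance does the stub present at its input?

X_in ≈ -353 Ω (capacitive)

tan(βl) = -4.7
For a short-circuited stub, Z_in = jZ_0·tan(βl)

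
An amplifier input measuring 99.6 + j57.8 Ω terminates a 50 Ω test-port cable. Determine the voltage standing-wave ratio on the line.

VSWR ≈ 2.81

Γ = (Z_L − Z_0)/(Z_L + Z_0) = (49.6 + j57.8)/(149.6 + j57.8)
|Γ| = 76.2/160 = 0.475
VSWR = (1 + |Γ|)/(1 − |Γ|) = 1.47/0.525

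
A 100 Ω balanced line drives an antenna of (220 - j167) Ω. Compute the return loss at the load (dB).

RL ≈ 4.89 dB

Γ = (120 − j167)/(320 − j167), |Γ| = 0.57
RL = −20·log₁₀|Γ| = −20·log₁₀(0.57)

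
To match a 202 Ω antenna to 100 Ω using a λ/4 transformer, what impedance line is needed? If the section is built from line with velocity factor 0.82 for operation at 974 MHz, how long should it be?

Z_qwt ≈ 142 Ω; length ≈ 6.31 cm

Z_qwt = √(Z_0·R_L) = √(100 × 202) = √20200
λ = 0.82·c/f = 0.253 m, so l = λ/4 = 0.0631 m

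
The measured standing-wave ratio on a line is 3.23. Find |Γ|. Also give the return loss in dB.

|Γ| ≈ 0.527; return loss ≈ 5.56 dB

|Γ| = (S − 1)/(S + 1) = (3.23 − 1)/(3.23 + 1) = 2.23/4.23
RL = −20·log₁₀|Γ| = −20·log₁₀(0.527)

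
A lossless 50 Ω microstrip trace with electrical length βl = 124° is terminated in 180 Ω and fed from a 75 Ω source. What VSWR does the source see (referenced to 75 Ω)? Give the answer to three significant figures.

tan(βl) = -1.48
Z_in = Z_0·(Z_L + jZ_0·tanβl)/(Z_0 + jZ_L·tanβl) = 19.5 + j30.1 Ω
Γ_s = (Z_in − Z_s)/(Z_in + Z_s) = (-55.5 + j30.1)/(94.5 + j30.1), |Γ_s| = 0.636
VSWR = (1 + |Γ_s|)/(1 − |Γ_s|)

VSWR ≈ 4.5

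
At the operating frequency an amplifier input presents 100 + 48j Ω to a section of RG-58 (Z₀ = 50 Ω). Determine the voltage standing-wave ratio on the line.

Γ = (Z_L − Z_0)/(Z_L + Z_0) = (50 + j48)/(150 + j48)
|Γ| = 69.3/157 = 0.44
VSWR = (1 + |Γ|)/(1 − |Γ|) = 1.44/0.56

VSWR ≈ 2.57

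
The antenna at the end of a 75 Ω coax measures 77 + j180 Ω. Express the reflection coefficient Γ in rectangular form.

Γ = (Z_L − Z_0)/(Z_L + Z_0) = (2 + j180)/(152 + j180)

Γ ≈ 0.589 + j0.486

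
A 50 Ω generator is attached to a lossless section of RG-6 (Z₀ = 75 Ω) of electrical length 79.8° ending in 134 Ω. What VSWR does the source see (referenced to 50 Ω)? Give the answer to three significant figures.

VSWR ≈ 1.28

tan(βl) = 5.56
Z_in = Z_0·(Z_L + jZ_0·tanβl)/(Z_0 + jZ_L·tanβl) = 42.9 − j9.17 Ω
Γ_s = (Z_in − Z_s)/(Z_in + Z_s) = (-7.1 − j9.17)/(92.9 − j9.17), |Γ_s| = 0.124
VSWR = (1 + |Γ_s|)/(1 − |Γ_s|)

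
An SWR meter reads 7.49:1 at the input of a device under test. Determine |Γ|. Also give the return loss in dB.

|Γ| ≈ 0.764; return loss ≈ 2.33 dB

|Γ| = (S − 1)/(S + 1) = (7.49 − 1)/(7.49 + 1) = 6.49/8.49
RL = −20·log₁₀|Γ| = −20·log₁₀(0.764)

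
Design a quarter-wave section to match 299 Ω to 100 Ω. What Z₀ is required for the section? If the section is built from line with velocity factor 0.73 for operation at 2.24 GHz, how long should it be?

Z_qwt = √(Z_0·R_L) = √(100 × 299) = √29900
λ = 0.73·c/f = 0.0978 m, so l = λ/4 = 0.0244 m

Z_qwt ≈ 173 Ω; length ≈ 2.44 cm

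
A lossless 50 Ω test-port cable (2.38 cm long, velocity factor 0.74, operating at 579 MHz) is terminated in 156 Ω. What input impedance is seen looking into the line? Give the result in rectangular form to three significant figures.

Z_in ≈ 68.9 − j67.9 Ω

λ = v/f = 0.74·c / 579 MHz = 0.383 m
βl = 2π·l/λ = 2π × 0.0621 = 22.3°
tan(βl) = tan(22.3°) = 0.411
Z_in = Z_0·(Z_L + jZ_0·tanβl)/(Z_0 + jZ_L·tanβl)
     = 50·(156 + j20.6)/(50 + j64.1)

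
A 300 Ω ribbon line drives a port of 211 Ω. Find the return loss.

RL ≈ 15.2 dB

Γ = (211 − 300)/(211 + 300) = -0.174
RL = −20·log₁₀|Γ| = −20·log₁₀(0.174)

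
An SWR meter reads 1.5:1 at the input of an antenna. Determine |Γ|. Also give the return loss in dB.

|Γ| ≈ 0.2; return loss ≈ 14 dB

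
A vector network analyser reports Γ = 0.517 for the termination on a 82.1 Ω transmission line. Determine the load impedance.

Z_L ≈ 258 Ω

Z_L = Z_0·(1 + Γ)/(1 − Γ) = 82.1·(1.52)/(0.483)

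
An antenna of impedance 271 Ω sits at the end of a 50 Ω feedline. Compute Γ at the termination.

Γ = (Z_L − Z_0)/(Z_L + Z_0) = (271 − 50)/(271 + 50) = 221/321

Γ = 0.688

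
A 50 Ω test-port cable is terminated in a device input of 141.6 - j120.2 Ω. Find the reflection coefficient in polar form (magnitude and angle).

Γ = (Z_L − Z_0)/(Z_L + Z_0) = (91.6 − j120.2)/(191.6 − j120.2)
|Γ| = 151/226 = 0.668

Γ ≈ 0.668 ∠ -20.6°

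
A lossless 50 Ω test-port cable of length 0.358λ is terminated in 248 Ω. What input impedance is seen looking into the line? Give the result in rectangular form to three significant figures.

Z_in ≈ 16.2 + j37.7 Ω

βl = 2π × 0.358 = 129°
tan(βl) = tan(129°) = -1.24
Z_in = Z_0·(Z_L + jZ_0·tanβl)/(Z_0 + jZ_L·tanβl)
     = 50·(248 − j62)/(50 − j308)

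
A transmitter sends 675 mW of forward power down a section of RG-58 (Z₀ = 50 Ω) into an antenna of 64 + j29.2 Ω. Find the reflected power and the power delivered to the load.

P_reflected ≈ 51.1 mW; P_delivered ≈ 624 mW

|Γ| = |(14 + j29.2)/(114 + j29.2)| = 0.275
|Γ|² = 0.0757
P_refl = |Γ|²·P_inc = 51.1 mW, P_del = (1 − |Γ|²)·P_inc = 624 mW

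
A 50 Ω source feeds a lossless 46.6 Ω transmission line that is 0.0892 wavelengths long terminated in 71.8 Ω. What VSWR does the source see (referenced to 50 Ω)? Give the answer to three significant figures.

VSWR ≈ 1.5

βl = 2π × 0.0892 = 32.1°
tan(βl) = 0.628
Z_in = Z_0·(Z_L + jZ_0·tanβl)/(Z_0 + jZ_L·tanβl) = 51.7 − j20.8 Ω
Γ_s = (Z_in − Z_s)/(Z_in + Z_s) = (1.72 − j20.8)/(102 − j20.8), |Γ_s| = 0.201
VSWR = (1 + |Γ_s|)/(1 − |Γ_s|)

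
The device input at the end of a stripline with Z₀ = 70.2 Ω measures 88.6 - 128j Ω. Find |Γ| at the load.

Γ = (Z_L − Z_0)/(Z_L + Z_0) = (18.4 − j128)/(158.8 − j128)
|Γ| = 129/204

|Γ| ≈ 0.634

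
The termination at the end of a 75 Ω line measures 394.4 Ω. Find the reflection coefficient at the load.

Γ = (Z_L − Z_0)/(Z_L + Z_0) = (394.4 − 75)/(394.4 + 75) = 319.4/469.4

Γ = 0.68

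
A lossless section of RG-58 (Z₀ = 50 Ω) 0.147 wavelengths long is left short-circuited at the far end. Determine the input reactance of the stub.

X_in ≈ 66.2 Ω (inductive)

βl = 2π × 0.147 = 52.9°
tan(βl) = 1.32
For a short-circuited stub, Z_in = jZ_0·tan(βl)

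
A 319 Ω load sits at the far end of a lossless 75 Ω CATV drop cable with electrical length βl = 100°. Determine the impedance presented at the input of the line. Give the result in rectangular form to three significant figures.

tan(βl) = tan(100°) = -5.67
Z_in = Z_0·(Z_L + jZ_0·tanβl)/(Z_0 + jZ_L·tanβl)
     = 75·(319 − j425)/(75 − j1810)

Z_in ≈ 18.2 + j12.5 Ω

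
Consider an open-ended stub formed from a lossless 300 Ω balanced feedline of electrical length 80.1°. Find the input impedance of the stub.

Z_in ≈ −j52.4 Ω

tan(βl) = 5.73
For an open-ended stub, Z_in = −jZ_0·cot(βl) = −jZ_0/tan(βl)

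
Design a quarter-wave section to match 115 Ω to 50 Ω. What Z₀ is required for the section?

Z_qwt ≈ 75.8 Ω

Z_qwt = √(Z_0·R_L) = √(50 × 115) = √5750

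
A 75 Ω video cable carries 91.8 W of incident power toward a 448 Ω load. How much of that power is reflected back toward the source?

Γ = (448 − 75)/(448 + 75) = 0.713
|Γ|² = 0.509
P_refl = |Γ|²·P_inc = 46.7 W, P_del = (1 − |Γ|²)·P_inc = 45.1 W

P_reflected ≈ 46.7 W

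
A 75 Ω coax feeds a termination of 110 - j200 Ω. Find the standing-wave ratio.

VSWR ≈ 6.85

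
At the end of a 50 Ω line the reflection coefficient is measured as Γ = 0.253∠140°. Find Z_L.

Z_L ≈ 32.2 + j11.2 Ω

Z_L = Z_0·(1 + Γ)/(1 − Γ) = 50·(0.806 + j0.163)/(1.19 − j0.163)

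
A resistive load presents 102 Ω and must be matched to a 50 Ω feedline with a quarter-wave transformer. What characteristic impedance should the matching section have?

Z_qwt = √(Z_0·R_L) = √(50 × 102) = √5100

Z_qwt ≈ 71.4 Ω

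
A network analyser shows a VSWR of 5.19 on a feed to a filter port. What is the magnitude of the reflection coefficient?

|Γ| ≈ 0.677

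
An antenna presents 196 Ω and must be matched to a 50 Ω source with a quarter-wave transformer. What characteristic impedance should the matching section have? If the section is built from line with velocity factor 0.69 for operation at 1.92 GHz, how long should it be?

Z_qwt ≈ 99 Ω; length ≈ 2.7 cm

Z_qwt = √(Z_0·R_L) = √(50 × 196) = √9800
λ = 0.69·c/f = 0.108 m, so l = λ/4 = 0.027 m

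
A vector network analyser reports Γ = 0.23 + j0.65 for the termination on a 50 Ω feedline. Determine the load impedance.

Z_L = Z_0·(1 + Γ)/(1 − Γ) = 50·(1.23 + j0.65)/(0.77 − j0.65)

Z_L ≈ 25.8 + j64 Ω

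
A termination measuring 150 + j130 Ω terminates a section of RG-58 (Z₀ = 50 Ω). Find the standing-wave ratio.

VSWR ≈ 5.4

Γ = (Z_L − Z_0)/(Z_L + Z_0) = (100 + j130)/(200 + j130)
|Γ| = 164/239 = 0.688
VSWR = (1 + |Γ|)/(1 − |Γ|) = 1.69/0.312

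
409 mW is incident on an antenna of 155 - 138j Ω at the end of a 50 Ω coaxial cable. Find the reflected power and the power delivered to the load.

P_reflected ≈ 201 mW; P_delivered ≈ 208 mW

|Γ| = |(105 − j138)/(205 − j138)| = 0.702
|Γ|² = 0.492
P_refl = |Γ|²·P_inc = 201 mW, P_del = (1 − |Γ|²)·P_inc = 208 mW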